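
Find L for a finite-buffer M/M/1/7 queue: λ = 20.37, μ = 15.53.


ρ = 20.37/15.53 = 1.3117
L = ρ[1 − (K+1)ρ^K + Kρ^(K+1)] / [(1−ρ)(1−ρ^(K+1))]
Numerator: 1.3117·(1 − 8·6.679393 + 7·8.761059) = 11.663582
Denominator: (-0.3117)·(-7.761059) = 2.418772
L = 11.663582/2.418772 = 4.8221

Final: 4.8221


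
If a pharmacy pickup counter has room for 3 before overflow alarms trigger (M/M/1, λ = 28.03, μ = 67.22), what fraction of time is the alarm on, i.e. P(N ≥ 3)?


ρ = 28.03/67.22 = 0.4170
P(N ≥ n) = ρ^n = 0.4170^3 = 0.072506

Final: 0.072506


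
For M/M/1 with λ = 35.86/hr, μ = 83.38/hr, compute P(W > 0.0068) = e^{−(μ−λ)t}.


W ~ Exponential(μ−λ) for M/M/1.
μ − λ = 83.38 − 35.86 = 47.5200
P(W > t) = e^{−(μ−λ)t} = e^{−0.3231} = 0.723875

Final: 0.723875


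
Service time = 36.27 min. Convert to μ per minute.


μ = 1/(service time) in consistent units.
1 minute = 1 min, so μ = 1/36.27 = 0.02757 per minute

Final: 0.02757 /min


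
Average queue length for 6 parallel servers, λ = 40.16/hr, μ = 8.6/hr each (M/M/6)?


a = λ/μ = 4.6698; ρ = a/6 = 0.7783
P₀ = 0.007309
Lq = P₀·a^c·ρ / (c!·(1−ρ)²) = 0.007309·10369.82715·0.7783/(720·0.04915)
= 1.66671

Final: 1.66671


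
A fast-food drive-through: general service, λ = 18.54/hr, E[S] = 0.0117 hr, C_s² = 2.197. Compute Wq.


ρ = λ·E[S] = 18.54·0.0117 = 0.2169
E[S²] = E[S]²(1+C_s²) = 0.0117²·(1+2.197) = 0.0004376
Wq = λ·E[S²]/(2(1−ρ)) = 18.54·0.0004376/(2·0.7831) = 0.005181 hr

Final: 0.005181 hr


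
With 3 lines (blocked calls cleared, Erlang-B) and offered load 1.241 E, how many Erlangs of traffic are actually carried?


B(3,1.241) = 0.095670 (Erlang-B)
Carried load = a(1 − B) = 1.241·(1 − 0.095670) = 1.241·0.904330 = 1.1223 E

Final: 1.1223 Erlangs


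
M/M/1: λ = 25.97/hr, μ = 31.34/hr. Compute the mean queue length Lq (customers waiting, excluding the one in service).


ρ = 25.97/31.34 = 0.8287
Lq = ρ²/(1−ρ) = 0.6867/0.1713 = 4.0075

Final: 4.0075


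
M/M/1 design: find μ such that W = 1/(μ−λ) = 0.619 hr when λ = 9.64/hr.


W = 1/(μ−λ) ⇒ μ − λ = 1/W = 1/0.619 = 1.6155
μ = λ + 1/W = 9.64 + 1.6155 = 11.2555 per hr

Final: 11.2555 /hr


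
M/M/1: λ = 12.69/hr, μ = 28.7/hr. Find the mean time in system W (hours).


W = 1/(μ−λ) = 1/(28.7 − 12.69) = 1/16.01 = 0.06246 hr

Final: 0.06246 hr


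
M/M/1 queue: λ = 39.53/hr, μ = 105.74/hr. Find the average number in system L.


ρ = λ/μ = 39.53/105.74 = 0.3738
L = ρ/(1−ρ) = 0.3738/(1 − 0.3738) = 0.3738/0.6262 = 0.5970

Final: 0.5970


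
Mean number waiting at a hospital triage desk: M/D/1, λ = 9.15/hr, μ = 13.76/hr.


ρ = 9.15/13.76 = 0.6650
M/D/1: Lq = ρ²/(2(1−ρ)) = 0.4422/(2·0.3350) = 0.65992

Final: 0.65992


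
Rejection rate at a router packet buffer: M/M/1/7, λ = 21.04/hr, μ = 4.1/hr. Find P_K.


ρ = λ/μ = 21.04/4.1 = 5.1317
P_K = (1−ρ)ρ^K/(1−ρ^(K+1)) = (-4.1317·93720.188049)/(1 − 480944.574767)
= -387224.386718/-480943.574767 = 0.805135

Final: 0.805135


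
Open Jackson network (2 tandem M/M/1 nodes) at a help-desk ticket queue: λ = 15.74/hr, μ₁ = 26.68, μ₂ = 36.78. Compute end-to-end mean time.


Each node sees arrival rate λ = 15.74/hr (tandem ⇒ throughput preserved).
W₁ = 1/(μ₁−λ) = 1/(26.68−15.74) = 0.09141 hr
W₂ = 1/(μ₂−λ) = 1/(36.78−15.74) = 0.04753 hr
W_total = W₁ + W₂ = 0.09141 + 0.04753 = 0.13894 hr

Final: 0.13894 hr


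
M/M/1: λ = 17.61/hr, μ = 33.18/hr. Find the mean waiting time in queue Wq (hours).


ρ = 17.61/33.18 = 0.5307
Wq = ρ/(μ−λ) = 0.5307/(33.18 − 17.61) = 0.5307/15.57 = 0.03409 hr

Final: 0.03409 hr


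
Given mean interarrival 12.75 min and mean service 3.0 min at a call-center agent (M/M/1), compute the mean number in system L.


λ = 60/12.75 = 4.7059 /hr
μ = 60/3.0 = 20.0000 /hr
ρ = λ/μ = 4.7059/20.0000 = 0.2353
L = ρ/(1−ρ) = 0.2353/0.7647 = 0.3077

Final: 0.3077


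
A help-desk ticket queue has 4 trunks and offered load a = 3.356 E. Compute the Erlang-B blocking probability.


B(c,a) = (a^c/c!) / Σ_{k=0}^{c} a^k/k!
a^4/4! = 5.285384
Σ terms (k=0..4): 1.00000 + 3.35600 + 5.63137 + 6.29962 + 5.28538 = 21.572376
B = 5.285384/21.572376 = 0.245007

Final: 0.245007


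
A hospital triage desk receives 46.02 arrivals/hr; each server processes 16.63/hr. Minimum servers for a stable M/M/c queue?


Stability requires cμ > λ ⇔ c > λ/μ.
λ/μ = 46.02/16.63 = 2.7673
Minimum integer c = ⌊2.7673⌋ + 1 = 3
Check: 3·16.63 = 49.89 > 46.02, while 2·16.63 = 33.26 ≤ 46.02

Final: 3 servers


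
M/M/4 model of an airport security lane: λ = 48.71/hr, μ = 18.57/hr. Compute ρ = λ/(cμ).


ρ = λ/(cμ) = 48.71/(4·18.57) = 48.71/74.28 = 0.6558

Final: 0.6558


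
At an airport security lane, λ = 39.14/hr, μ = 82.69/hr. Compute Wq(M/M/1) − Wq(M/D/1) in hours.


ρ = 39.14/82.69 = 0.4733
Wq(M/M/1) = ρ/(μ−λ) = 0.4733/43.55 = 0.01087 hr
Wq(M/D/1) = ρ/(2(μ−λ)) = 0.005434 hr
Savings = 0.01087 − 0.005434 = 0.005434 hr

Final: 0.005434 hr


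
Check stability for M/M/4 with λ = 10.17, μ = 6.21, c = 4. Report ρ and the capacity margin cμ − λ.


Total capacity cμ = 4·6.21 = 24.84/hr
ρ = λ/(cμ) = 10.17/24.84 = 0.4094
Stable ⇔ ρ < 1: YES
Spare capacity = cμ − λ = 24.84 − 10.17 = 14.67/hr

Final: ρ = 0.4094; stable; margin = 14.67/hr


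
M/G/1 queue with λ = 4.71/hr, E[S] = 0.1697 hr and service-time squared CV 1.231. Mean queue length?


ρ = λ·E[S] = 4.71·0.1697 = 0.7993
Lq = ρ²(1+C_s²)/(2(1−ρ)) = 0.6389·(1+1.231)/(2·0.2007)
= 0.6389·2.2310/0.4014 = 3.55058

Final: 3.55058


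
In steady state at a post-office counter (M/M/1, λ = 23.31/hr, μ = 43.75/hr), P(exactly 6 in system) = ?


ρ = 23.31/43.75 = 0.5328
P_n = (1−ρ)·ρ^n = (1 − 0.5328)·0.5328^6 = 0.4672·0.022876 = 0.010688

Final: 0.010688


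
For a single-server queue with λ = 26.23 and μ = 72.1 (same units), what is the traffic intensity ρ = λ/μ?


ρ = λ/μ = 26.23/72.1 = 0.3638

Final: 0.3638


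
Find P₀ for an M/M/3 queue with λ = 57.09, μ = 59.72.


a = λ/μ = 57.09/59.72 = 0.9560; ρ = a/c = 0.3187
Σ_{k=0}^{2} a^k/k! (terms k=0..2) = 1.00000 + 0.95596 + 0.45693 = 2.41289
Tail: a^3/(3!(1−ρ)) = 0.87362/(6·0.6813) = 0.21370
P₀ = 1/(2.41289 + 0.21370) = 1/2.62659 = 0.380722

Final: 0.380722


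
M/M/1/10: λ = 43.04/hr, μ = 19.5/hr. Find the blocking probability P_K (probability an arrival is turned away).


ρ = λ/μ = 43.04/19.5 = 2.2072
P_K = (1−ρ)ρ^K/(1−ρ^(K+1)) = (-1.2072·2743.952019)/(1 − 6056.394610)
= -3312.442591/-6055.394610 = 0.547023

Final: 0.547023


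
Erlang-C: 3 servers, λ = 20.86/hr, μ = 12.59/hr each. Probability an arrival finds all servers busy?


a = λ/μ = 1.6569; ρ = a/3 = 0.5523
P₀ = 0.174742 (from M/M/c formula)
C(c,a) = [a^c/(c!(1−ρ))]·P₀ = [4.54847/(6·0.4477)]·0.174742
= 1.69324·0.174742 = 0.295880

Final: 0.295880


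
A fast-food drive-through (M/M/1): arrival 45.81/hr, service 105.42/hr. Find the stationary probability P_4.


ρ = 45.81/105.42 = 0.4345
P_n = (1−ρ)·ρ^n = (1 − 0.4345)·0.4345^4 = 0.5655·0.035657 = 0.020163

Final: 0.020163


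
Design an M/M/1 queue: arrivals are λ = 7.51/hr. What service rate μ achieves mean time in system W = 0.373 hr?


W = 1/(μ−λ) ⇒ μ − λ = 1/W = 1/0.373 = 2.6810
μ = λ + 1/W = 7.51 + 2.6810 = 10.1910 per hr

Final: 10.1910 /hr


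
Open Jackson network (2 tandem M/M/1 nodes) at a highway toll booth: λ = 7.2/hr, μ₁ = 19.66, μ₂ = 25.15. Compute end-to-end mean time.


Each node sees arrival rate λ = 7.2/hr (tandem ⇒ throughput preserved).
W₁ = 1/(μ₁−λ) = 1/(19.66−7.2) = 0.08026 hr
W₂ = 1/(μ₂−λ) = 1/(25.15−7.2) = 0.05571 hr
W_total = W₁ + W₂ = 0.08026 + 0.05571 = 0.13597 hr

Final: 0.13597 hr


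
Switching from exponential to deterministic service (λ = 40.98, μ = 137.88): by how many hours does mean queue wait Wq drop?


ρ = 40.98/137.88 = 0.2972
Wq(M/M/1) = ρ/(μ−λ) = 0.2972/96.90 = 0.003067 hr
Wq(M/D/1) = ρ/(2(μ−λ)) = 0.001534 hr
Savings = 0.003067 − 0.001534 = 0.001534 hr

Final: 0.001534 hr


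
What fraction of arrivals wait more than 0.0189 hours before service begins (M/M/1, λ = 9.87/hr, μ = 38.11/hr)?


ρ = 9.87/38.11 = 0.2590
P(Wq > t) = ρ·e^{−(μ−λ)t} = 0.2590·e^{−0.5337}
= 0.2590·0.586410 = 0.151873

Final: 0.151873


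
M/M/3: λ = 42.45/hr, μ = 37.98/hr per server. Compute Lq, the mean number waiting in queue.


a = λ/μ = 1.1177; ρ = a/3 = 0.3726
P₀ = 0.321212
Lq = P₀·a^c·ρ / (c!·(1−ρ)²) = 0.321212·1.39627·0.3726/(6·0.39368)
= 0.07074

Final: 0.07074


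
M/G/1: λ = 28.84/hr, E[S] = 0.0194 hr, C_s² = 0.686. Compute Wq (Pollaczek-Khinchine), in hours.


ρ = λ·E[S] = 28.84·0.0194 = 0.5595
E[S²] = E[S]²(1+C_s²) = 0.0194²·(1+0.686) = 0.0006345
Wq = λ·E[S²]/(2(1−ρ)) = 28.84·0.0006345/(2·0.4405) = 0.02077 hr

Final: 0.02077 hr


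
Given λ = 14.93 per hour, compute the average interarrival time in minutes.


Mean interarrival time = 1/λ = 1/14.93 hour = 0.06698 hour
In minutes: 0.06698 × 60 = 4.0188 min

Final: 4.0188 min


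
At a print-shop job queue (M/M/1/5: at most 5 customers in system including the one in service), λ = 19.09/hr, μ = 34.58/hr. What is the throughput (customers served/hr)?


ρ = 0.5521; P_K = (1−ρ)ρ^5/(1−ρ^6) = 0.023638
λ_eff = λ(1 − P_K) = 19.09·(1 − 0.023638) = 19.09·0.976362 = 18.6388 /hr

Final: 18.6388 /hr


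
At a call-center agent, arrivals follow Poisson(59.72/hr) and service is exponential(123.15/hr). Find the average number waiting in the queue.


ρ = 59.72/123.15 = 0.4849
Lq = ρ²/(1−ρ) = 0.2352/0.5151 = 0.4566

Final: 0.4566


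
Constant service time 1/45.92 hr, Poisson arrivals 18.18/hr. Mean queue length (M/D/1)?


ρ = 18.18/45.92 = 0.3959
M/D/1: Lq = ρ²/(2(1−ρ)) = 0.1567/(2·0.6041) = 0.12973

Final: 0.12973


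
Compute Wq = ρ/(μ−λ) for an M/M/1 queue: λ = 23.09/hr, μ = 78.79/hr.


ρ = 23.09/78.79 = 0.2931
Wq = ρ/(μ−λ) = 0.2931/(78.79 − 23.09) = 0.2931/55.70 = 0.005261 hr

Final: 0.005261 hr


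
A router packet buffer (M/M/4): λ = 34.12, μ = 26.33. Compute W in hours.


a = 1.2959; ρ = 0.3240; P₀ = 0.272334
Lq = P₀·a^c·ρ/(c!(1−ρ)²) = 0.02268
Wq = Lq/λ = 0.02268/34.12 = 0.0006648 hr
W = Wq + 1/μ = 0.0006648 + 0.03798 = 0.03864 hr

Final: 0.03864 hr


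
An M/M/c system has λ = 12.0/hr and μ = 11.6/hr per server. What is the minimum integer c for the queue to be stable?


Stability requires cμ > λ ⇔ c > λ/μ.
λ/μ = 12.0/11.6 = 1.0345
Minimum integer c = ⌊1.0345⌋ + 1 = 2
Check: 2·11.6 = 23.20 > 12.0, while 1·11.6 = 11.60 ≤ 12.0

Final: 2 servers


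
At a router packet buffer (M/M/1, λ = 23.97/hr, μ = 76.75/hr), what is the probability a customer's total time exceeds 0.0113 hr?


W ~ Exponential(μ−λ) for M/M/1.
μ − λ = 76.75 − 23.97 = 52.7800
P(W > t) = e^{−(μ−λ)t} = e^{−0.5964} = 0.550783

Final: 0.550783


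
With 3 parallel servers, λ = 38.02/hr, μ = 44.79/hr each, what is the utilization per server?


ρ = λ/(cμ) = 38.02/(3·44.79) = 38.02/134.37 = 0.2830

Final: 0.2830


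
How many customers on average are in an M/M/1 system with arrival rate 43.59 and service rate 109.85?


ρ = λ/μ = 43.59/109.85 = 0.3968
L = ρ/(1−ρ) = 0.3968/(1 − 0.3968) = 0.3968/0.6032 = 0.6579

Final: 0.6579


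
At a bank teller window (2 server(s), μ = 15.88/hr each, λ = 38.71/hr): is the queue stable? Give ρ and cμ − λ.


Total capacity cμ = 2·15.88 = 31.76/hr
ρ = λ/(cμ) = 38.71/31.76 = 1.2188
Stable ⇔ ρ < 1: NO
Spare capacity = cμ − λ = 31.76 − 38.71 = -6.95/hr

Final: ρ = 1.2188; unstable; margin = -6.95/hr


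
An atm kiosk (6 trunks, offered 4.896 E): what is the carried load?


B(6,4.896) = 0.184019 (Erlang-B)
Carried load = a(1 − B) = 4.896·(1 − 0.184019) = 4.896·0.815981 = 3.9950 E

Final: 3.9950 Erlangs


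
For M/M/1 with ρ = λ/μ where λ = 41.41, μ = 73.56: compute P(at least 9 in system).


ρ = 41.41/73.56 = 0.5629
P(N ≥ n) = ρ^n = 0.5629^9 = 0.005678

Final: 0.005678


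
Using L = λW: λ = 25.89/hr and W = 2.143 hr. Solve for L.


L = λW = 25.89·2.143 = 55.4823

Final: 55.4823


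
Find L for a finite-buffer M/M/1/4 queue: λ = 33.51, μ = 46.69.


ρ = 33.51/46.69 = 0.7177
L = ρ[1 − (K+1)ρ^K + Kρ^(K+1)] / [(1−ρ)(1−ρ^(K+1))]
Numerator: 0.7177·(1 − 5·0.265340 + 4·0.190438) = 0.312242
Denominator: (0.2823)·(0.809562) = 0.228529
L = 0.312242/0.228529 = 1.3663

Final: 1.3663


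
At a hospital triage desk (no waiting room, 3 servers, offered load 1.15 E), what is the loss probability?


B(c,a) = (a^c/c!) / Σ_{k=0}^{c} a^k/k!
a^3/3! = 0.253479
Σ terms (k=0..3): 1.00000 + 1.15000 + 0.66125 + 0.25348 = 3.064729
B = 0.253479/3.064729 = 0.082709

Final: 0.082709


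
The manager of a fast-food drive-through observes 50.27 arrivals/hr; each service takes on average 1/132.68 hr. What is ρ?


ρ = λ/μ = 50.27/132.68 = 0.3789

Final: 0.3789


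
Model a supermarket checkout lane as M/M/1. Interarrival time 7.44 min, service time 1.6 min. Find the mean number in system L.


λ = 60/7.44 = 8.0645 /hr
μ = 60/1.6 = 37.5000 /hr
ρ = λ/μ = 8.0645/37.5000 = 0.2151
L = ρ/(1−ρ) = 0.2151/0.7849 = 0.2740

Final: 0.2740


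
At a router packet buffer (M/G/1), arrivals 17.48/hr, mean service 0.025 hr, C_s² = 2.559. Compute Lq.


ρ = λ·E[S] = 17.48·0.025 = 0.4370
Lq = ρ²(1+C_s²)/(2(1−ρ)) = 0.1910·(1+2.559)/(2·0.5630)
= 0.1910·3.5590/1.1260 = 0.60360

Final: 0.60360


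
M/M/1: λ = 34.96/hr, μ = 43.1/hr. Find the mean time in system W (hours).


W = 1/(μ−λ) = 1/(43.1 − 34.96) = 1/8.14 = 0.1229 hr

Final: 0.1229 hr


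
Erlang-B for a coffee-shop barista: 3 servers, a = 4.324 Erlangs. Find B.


B(c,a) = (a^c/c!) / Σ_{k=0}^{c} a^k/k!
a^3/3! = 13.474287
Σ terms (k=0..3): 1.00000 + 4.32400 + 9.34849 + 13.47429 = 28.146775
B = 13.474287/28.146775 = 0.478715

Final: 0.478715


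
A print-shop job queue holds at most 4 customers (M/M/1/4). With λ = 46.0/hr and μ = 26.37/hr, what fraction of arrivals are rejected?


ρ = λ/μ = 46.0/26.37 = 1.7444
P_K = (1−ρ)ρ^K/(1−ρ^(K+1)) = (-0.7444·9.259570)/(1 − 16.152454)
= -6.892884/-15.152454 = 0.454902

Final: 0.454902


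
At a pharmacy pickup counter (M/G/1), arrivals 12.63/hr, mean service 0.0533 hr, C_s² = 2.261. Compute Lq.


ρ = λ·E[S] = 12.63·0.0533 = 0.6732
Lq = ρ²(1+C_s²)/(2(1−ρ)) = 0.4532·(1+2.261)/(2·0.3268)
= 0.4532·3.2610/0.6536 = 2.26085

Final: 2.26085


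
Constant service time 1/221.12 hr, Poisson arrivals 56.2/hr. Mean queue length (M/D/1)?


ρ = 56.2/221.12 = 0.2542
M/D/1: Lq = ρ²/(2(1−ρ)) = 0.06460/(2·0.7458) = 0.04331

Final: 0.04331


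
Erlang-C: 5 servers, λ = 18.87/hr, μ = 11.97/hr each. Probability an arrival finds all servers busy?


a = λ/μ = 1.5764; ρ = a/5 = 0.3153
P₀ = 0.206279 (from M/M/c formula)
C(c,a) = [a^c/(c!(1−ρ))]·P₀ = [9.73618/(120·0.6847)]·0.206279
= 0.11849·0.206279 = 0.024443

Final: 0.024443


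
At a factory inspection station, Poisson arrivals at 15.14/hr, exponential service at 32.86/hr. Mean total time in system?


W = 1/(μ−λ) = 1/(32.86 − 15.14) = 1/17.72 = 0.05643 hr

Final: 0.05643 hr


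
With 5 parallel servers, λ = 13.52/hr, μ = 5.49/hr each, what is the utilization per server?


ρ = λ/(cμ) = 13.52/(5·5.49) = 13.52/27.45 = 0.4925

Final: 0.4925


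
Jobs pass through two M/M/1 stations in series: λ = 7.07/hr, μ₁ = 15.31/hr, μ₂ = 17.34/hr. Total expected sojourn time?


Each node sees arrival rate λ = 7.07/hr (tandem ⇒ throughput preserved).
W₁ = 1/(μ₁−λ) = 1/(15.31−7.07) = 0.12136 hr
W₂ = 1/(μ₂−λ) = 1/(17.34−7.07) = 0.09737 hr
W_total = W₁ + W₂ = 0.12136 + 0.09737 = 0.21873 hr

Final: 0.21873 hr


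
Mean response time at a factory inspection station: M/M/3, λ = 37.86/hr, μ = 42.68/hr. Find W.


a = 0.8871; ρ = 0.2957; P₀ = 0.408883
Lq = P₀·a^c·ρ/(c!(1−ρ)²) = 0.02835
Wq = Lq/λ = 0.02835/37.86 = 0.0007489 hr
W = Wq + 1/μ = 0.0007489 + 0.02343 = 0.02418 hr

Final: 0.02418 hr


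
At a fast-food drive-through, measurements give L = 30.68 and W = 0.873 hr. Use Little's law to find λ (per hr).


λ = L/W = 30.68/0.873 = 35.1432 /hr

Final: 35.1432 /hr


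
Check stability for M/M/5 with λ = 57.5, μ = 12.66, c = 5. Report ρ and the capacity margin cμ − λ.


Total capacity cμ = 5·12.66 = 63.30/hr
ρ = λ/(cμ) = 57.5/63.30 = 0.9084
Stable ⇔ ρ < 1: YES
Spare capacity = cμ − λ = 63.30 − 57.5 = 5.80/hr

Final: ρ = 0.9084; stable; margin = 5.80/hr


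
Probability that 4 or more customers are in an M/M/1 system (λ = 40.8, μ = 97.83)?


ρ = 40.8/97.83 = 0.4170
P(N ≥ n) = ρ^n = 0.4170^4 = 0.030252

Final: 0.030252


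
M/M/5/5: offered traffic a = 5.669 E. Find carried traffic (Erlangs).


B(5,5.669) = 0.336663 (Erlang-B)
Carried load = a(1 − B) = 5.669·(1 − 0.336663) = 5.669·0.663337 = 3.7605 E

Final: 3.7605 Erlangs


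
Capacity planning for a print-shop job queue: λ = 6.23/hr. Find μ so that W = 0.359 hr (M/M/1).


W = 1/(μ−λ) ⇒ μ − λ = 1/W = 1/0.359 = 2.7855
μ = λ + 1/W = 6.23 + 2.7855 = 9.0155 per hr

Final: 9.0155 /hr


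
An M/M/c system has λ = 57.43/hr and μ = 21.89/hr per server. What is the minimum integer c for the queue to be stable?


Stability requires cμ > λ ⇔ c > λ/μ.
λ/μ = 57.43/21.89 = 2.6236
Minimum integer c = ⌊2.6236⌋ + 1 = 3
Check: 3·21.89 = 65.67 > 57.43, while 2·21.89 = 43.78 ≤ 57.43

Final: 3 servers


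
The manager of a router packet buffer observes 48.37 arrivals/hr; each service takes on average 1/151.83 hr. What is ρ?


ρ = λ/μ = 48.37/151.83 = 0.3186

Final: 0.3186


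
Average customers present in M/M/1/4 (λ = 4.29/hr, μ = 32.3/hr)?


ρ = 4.29/32.3 = 0.1328
L = ρ[1 − (K+1)ρ^K + Kρ^(K+1)] / [(1−ρ)(1−ρ^(K+1))]
Numerator: 0.1328·(1 − 5·0.0003112 + 4·0.00004133) = 0.132633
Denominator: (0.8672)·(0.999959) = 0.867147
L = 0.132633/0.867147 = 0.1530

Final: 0.1530


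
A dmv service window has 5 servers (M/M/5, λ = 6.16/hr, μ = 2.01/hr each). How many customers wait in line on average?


a = λ/μ = 3.0647; ρ = a/5 = 0.6129
P₀ = 0.043376
Lq = P₀·a^c·ρ / (c!·(1−ρ)²) = 0.043376·270.34807·0.6129/(120·0.14982)
= 0.39980

Final: 0.39980


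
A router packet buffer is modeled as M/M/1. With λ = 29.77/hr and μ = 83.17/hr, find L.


ρ = λ/μ = 29.77/83.17 = 0.3579
L = ρ/(1−ρ) = 0.3579/(1 − 0.3579) = 0.3579/0.6421 = 0.5575

Final: 0.5575


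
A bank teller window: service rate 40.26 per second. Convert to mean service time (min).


Mean service time = 1/μ = 1/40.26 second = 0.02484 second
In minutes: 0.02484 × 0.0166667 = 0.0004140 min

Final: 0.0004140 min


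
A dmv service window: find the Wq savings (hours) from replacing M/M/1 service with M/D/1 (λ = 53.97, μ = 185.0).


ρ = 53.97/185.0 = 0.2917
Wq(M/M/1) = ρ/(μ−λ) = 0.2917/131.03 = 0.002226 hr
Wq(M/D/1) = ρ/(2(μ−λ)) = 0.001113 hr
Savings = 0.002226 − 0.001113 = 0.001113 hr

Final: 0.001113 hr


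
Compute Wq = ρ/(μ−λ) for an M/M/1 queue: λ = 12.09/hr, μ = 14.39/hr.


ρ = 12.09/14.39 = 0.8402
Wq = ρ/(μ−λ) = 0.8402/(14.39 − 12.09) = 0.8402/2.30 = 0.3653 hr

Final: 0.3653 hr


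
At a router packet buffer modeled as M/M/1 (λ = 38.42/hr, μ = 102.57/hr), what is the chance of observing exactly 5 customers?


ρ = 38.42/102.57 = 0.3746
P_n = (1−ρ)·ρ^n = (1 − 0.3746)·0.3746^5 = 0.6254·0.007374 = 0.004612

Final: 0.004612


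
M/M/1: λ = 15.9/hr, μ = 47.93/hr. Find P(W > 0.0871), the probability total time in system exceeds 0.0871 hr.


W ~ Exponential(μ−λ) for M/M/1.
μ − λ = 47.93 − 15.9 = 32.0300
P(W > t) = e^{−(μ−λ)t} = e^{−2.7898} = 0.061433

Final: 0.061433


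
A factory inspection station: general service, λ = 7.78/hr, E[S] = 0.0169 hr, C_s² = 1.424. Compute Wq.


ρ = λ·E[S] = 7.78·0.0169 = 0.1315
E[S²] = E[S]²(1+C_s²) = 0.0169²·(1+1.424) = 0.0006923
Wq = λ·E[S²]/(2(1−ρ)) = 7.78·0.0006923/(2·0.8685) = 0.003101 hr

Final: 0.003101 hr


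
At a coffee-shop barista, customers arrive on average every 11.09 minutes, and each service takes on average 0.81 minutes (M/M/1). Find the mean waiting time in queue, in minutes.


λ = 60/11.09 = 5.4103 /hr
μ = 60/0.81 = 74.0741 /hr
ρ = λ/μ = 5.4103/74.0741 = 0.07304
Wq = ρ/(μ−λ) = 0.07304/(74.0741−5.4103) = 0.001064 hr
In minutes: 0.001064·60 = 0.06382 min

Final: 0.06382 min


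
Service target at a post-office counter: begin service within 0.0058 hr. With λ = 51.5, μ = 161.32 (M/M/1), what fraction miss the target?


ρ = 51.5/161.32 = 0.3192
P(Wq > t) = ρ·e^{−(μ−λ)t} = 0.3192·e^{−0.6370}
= 0.3192·0.528900 = 0.168847

Final: 0.168847


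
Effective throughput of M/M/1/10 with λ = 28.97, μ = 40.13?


ρ = 0.7219; P_K = (1−ρ)ρ^10/(1−ρ^11) = 0.010995
λ_eff = λ(1 − P_K) = 28.97·(1 − 0.010995) = 28.97·0.989005 = 28.6515 /hr

Final: 28.6515 /hr


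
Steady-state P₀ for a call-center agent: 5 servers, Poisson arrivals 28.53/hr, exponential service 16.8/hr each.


a = λ/μ = 28.53/16.8 = 1.6982; ρ = a/c = 0.3396
Σ_{k=0}^{4} a^k/k! (terms k=0..4) = 1.00000 + 1.69821 + 1.44197 + 0.81626 + 0.34654 = 5.30298
Tail: a^5/(5!(1−ρ)) = 14.12415/(120·0.6604) = 0.17824
P₀ = 1/(5.30298 + 0.17824) = 1/5.48122 = 0.182441

Final: 0.182441


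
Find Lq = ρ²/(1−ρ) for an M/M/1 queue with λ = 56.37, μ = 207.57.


ρ = 56.37/207.57 = 0.2716
Lq = ρ²/(1−ρ) = 0.07375/0.7284 = 0.1012

Final: 0.1012


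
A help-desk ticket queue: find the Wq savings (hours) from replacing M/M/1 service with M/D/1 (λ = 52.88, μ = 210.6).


ρ = 52.88/210.6 = 0.2511
Wq(M/M/1) = ρ/(μ−λ) = 0.2511/157.72 = 0.001592 hr
Wq(M/D/1) = ρ/(2(μ−λ)) = 0.0007960 hr
Savings = 0.001592 − 0.0007960 = 0.0007960 hr

Final: 0.0007960 hr


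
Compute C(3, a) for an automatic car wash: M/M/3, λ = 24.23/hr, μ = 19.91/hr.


a = λ/μ = 1.2170; ρ = a/3 = 0.4057
P₀ = 0.288774 (from M/M/c formula)
C(c,a) = [a^c/(c!(1−ρ))]·P₀ = [1.80238/(6·0.5943)]·0.288774
= 0.50543·0.288774 = 0.145954

Final: 0.145954


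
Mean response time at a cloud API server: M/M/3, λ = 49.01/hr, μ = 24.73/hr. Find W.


a = 1.9818; ρ = 0.6606; P₀ = 0.114053
Lq = P₀·a^c·ρ/(c!(1−ρ)²) = 0.84851
Wq = Lq/λ = 0.84851/49.01 = 0.01731 hr
W = Wq + 1/μ = 0.01731 + 0.04044 = 0.05775 hr

Final: 0.05775 hr


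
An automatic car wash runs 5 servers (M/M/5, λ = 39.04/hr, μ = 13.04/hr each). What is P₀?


a = λ/μ = 39.04/13.04 = 2.9939; ρ = a/c = 0.5988
Σ_{k=0}^{4} a^k/k! (terms k=0..4) = 1.00000 + 2.99387 + 4.48161 + 4.47245 + 3.34748 = 16.29541
Tail: a^5/(5!(1−ρ)) = 240.52548/(120·0.4012) = 4.99562
P₀ = 1/(16.29541 + 4.99562) = 1/21.29103 = 0.046968

Final: 0.046968


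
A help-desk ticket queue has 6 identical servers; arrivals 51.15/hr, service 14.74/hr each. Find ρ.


ρ = λ/(cμ) = 51.15/(6·14.74) = 51.15/88.44 = 0.5784

Final: 0.5784


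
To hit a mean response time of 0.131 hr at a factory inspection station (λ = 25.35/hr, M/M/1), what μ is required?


W = 1/(μ−λ) ⇒ μ − λ = 1/W = 1/0.131 = 7.6336
μ = λ + 1/W = 25.35 + 7.6336 = 32.9836 per hr

Final: 32.9836 /hr


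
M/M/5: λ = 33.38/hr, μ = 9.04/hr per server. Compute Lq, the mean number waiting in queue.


a = λ/μ = 3.6925; ρ = a/5 = 0.7385
P₀ = 0.020194
Lq = P₀·a^c·ρ / (c!·(1−ρ)²) = 0.020194·686.41934·0.7385/(120·0.06838)
= 1.24743

Final: 1.24743


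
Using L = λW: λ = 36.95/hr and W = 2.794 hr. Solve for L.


L = λW = 36.95·2.794 = 103.2383

Final: 103.2383


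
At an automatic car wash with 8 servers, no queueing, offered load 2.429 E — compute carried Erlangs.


B(8,2.429) = 0.002651 (Erlang-B)
Carried load = a(1 − B) = 2.429·(1 − 0.002651) = 2.429·0.997349 = 2.4226 E

Final: 2.4226 Erlangs


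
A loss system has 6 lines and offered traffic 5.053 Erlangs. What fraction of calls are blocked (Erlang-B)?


B(c,a) = (a^c/c!) / Σ_{k=0}^{c} a^k/k!
a^6/6! = 23.118694
Σ terms (k=0..6): 1.00000 + 5.05300 + 12.76640 + 21.50288 + 27.16351 + 27.45145 + 23.11869 = 118.055940
B = 23.118694/118.055940 = 0.195828

Final: 0.195828


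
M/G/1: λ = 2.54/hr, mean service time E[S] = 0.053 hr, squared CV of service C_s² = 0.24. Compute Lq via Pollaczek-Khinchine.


ρ = λ·E[S] = 2.54·0.053 = 0.1346
Lq = ρ²(1+C_s²)/(2(1−ρ)) = 0.01812·(1+0.24)/(2·0.8654)
= 0.01812·1.2400/1.7308 = 0.01298

Final: 0.01298


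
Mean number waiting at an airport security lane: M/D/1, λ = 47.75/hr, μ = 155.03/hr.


ρ = 47.75/155.03 = 0.3080
M/D/1: Lq = ρ²/(2(1−ρ)) = 0.09487/(2·0.6920) = 0.06855

Final: 0.06855


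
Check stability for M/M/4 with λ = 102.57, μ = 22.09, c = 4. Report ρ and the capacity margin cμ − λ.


Total capacity cμ = 4·22.09 = 88.36/hr
ρ = λ/(cμ) = 102.57/88.36 = 1.1608
Stable ⇔ ρ < 1: NO
Spare capacity = cμ − λ = 88.36 − 102.57 = -14.21/hr

Final: ρ = 1.1608; unstable; margin = -14.21/hr


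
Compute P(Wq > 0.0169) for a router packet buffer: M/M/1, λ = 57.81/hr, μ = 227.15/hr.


ρ = 57.81/227.15 = 0.2545
P(Wq > t) = ρ·e^{−(μ−λ)t} = 0.2545·e^{−2.8618}
= 0.2545·0.057163 = 0.014548

Final: 0.014548


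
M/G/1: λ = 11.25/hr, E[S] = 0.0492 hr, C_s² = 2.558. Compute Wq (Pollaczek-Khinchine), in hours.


ρ = λ·E[S] = 11.25·0.0492 = 0.5535
E[S²] = E[S]²(1+C_s²) = 0.0492²·(1+2.558) = 0.008613
Wq = λ·E[S²]/(2(1−ρ)) = 11.25·0.008613/(2·0.4465) = 0.10850 hr

Final: 0.10850 hr


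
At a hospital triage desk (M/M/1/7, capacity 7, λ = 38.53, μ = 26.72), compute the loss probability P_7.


ρ = λ/μ = 38.53/26.72 = 1.4420
P_K = (1−ρ)ρ^K/(1−ρ^(K+1)) = (-0.4420·12.963966)/(1 − 18.693923)
= -5.729957/-17.693923 = 0.323838

Final: 0.323838


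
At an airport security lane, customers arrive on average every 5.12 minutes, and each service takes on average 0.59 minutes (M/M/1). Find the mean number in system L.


λ = 60/5.12 = 11.7188 /hr
μ = 60/0.59 = 101.6949 /hr
ρ = λ/μ = 11.7188/101.6949 = 0.1152
L = ρ/(1−ρ) = 0.1152/0.8848 = 0.1302

Final: 0.1302


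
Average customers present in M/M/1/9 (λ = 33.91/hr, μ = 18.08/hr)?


ρ = 33.91/18.08 = 1.8756
L = ρ[1 − (K+1)ρ^K + Kρ^(K+1)] / [(1−ρ)(1−ρ^(K+1))]
Numerator: 1.8756·(1 − 10·287.186667 + 9·538.633842) = 3707.664470
Denominator: (-0.8756)·(-537.633842) = 470.726976
L = 3707.664470/470.726976 = 7.8765

Final: 7.8765


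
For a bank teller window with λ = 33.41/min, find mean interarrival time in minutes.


Mean interarrival time = 1/λ = 1/33.41 minute = 0.02993 minute
In minutes: 0.02993 × 1 = 0.02993 min

Final: 0.02993 min


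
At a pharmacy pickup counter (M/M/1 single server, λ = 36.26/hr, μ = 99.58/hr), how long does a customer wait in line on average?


ρ = 36.26/99.58 = 0.3641
Wq = ρ/(μ−λ) = 0.3641/(99.58 − 36.26) = 0.3641/63.32 = 0.005751 hr

Final: 0.005751 hr


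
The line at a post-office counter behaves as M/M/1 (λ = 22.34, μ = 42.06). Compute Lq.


ρ = 22.34/42.06 = 0.5311
Lq = ρ²/(1−ρ) = 0.2821/0.4689 = 0.6017

Final: 0.6017


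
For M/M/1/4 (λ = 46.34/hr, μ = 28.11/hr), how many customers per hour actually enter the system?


ρ = 1.6485; P_K = (1−ρ)ρ^4/(1−ρ^5) = 0.428599
λ_eff = λ(1 − P_K) = 46.34·(1 − 0.428599) = 46.34·0.571401 = 26.4787 /hr

Final: 26.4787 /hr


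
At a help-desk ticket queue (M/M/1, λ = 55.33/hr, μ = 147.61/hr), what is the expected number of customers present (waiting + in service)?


ρ = λ/μ = 55.33/147.61 = 0.3748
L = ρ/(1−ρ) = 0.3748/(1 − 0.3748) = 0.3748/0.6252 = 0.5996

Final: 0.5996


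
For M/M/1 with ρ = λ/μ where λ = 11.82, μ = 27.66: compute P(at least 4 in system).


ρ = 11.82/27.66 = 0.4273
P(N ≥ n) = ρ^n = 0.4273^4 = 0.033347

Final: 0.033347


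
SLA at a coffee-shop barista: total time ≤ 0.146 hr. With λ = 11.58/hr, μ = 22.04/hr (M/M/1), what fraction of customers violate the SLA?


W ~ Exponential(μ−λ) for M/M/1.
μ − λ = 22.04 − 11.58 = 10.4600
P(W > t) = e^{−(μ−λ)t} = e^{−1.5272} = 0.217152

Final: 0.217152


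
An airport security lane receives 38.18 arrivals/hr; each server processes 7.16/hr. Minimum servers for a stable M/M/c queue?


Stability requires cμ > λ ⇔ c > λ/μ.
λ/μ = 38.18/7.16 = 5.3324
Minimum integer c = ⌊5.3324⌋ + 1 = 6
Check: 6·7.16 = 42.96 > 38.18, while 5·7.16 = 35.80 ≤ 38.18

Final: 6 servers


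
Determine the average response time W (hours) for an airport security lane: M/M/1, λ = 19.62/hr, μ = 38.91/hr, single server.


W = 1/(μ−λ) = 1/(38.91 − 19.62) = 1/19.29 = 0.05184 hr

Final: 0.05184 hr


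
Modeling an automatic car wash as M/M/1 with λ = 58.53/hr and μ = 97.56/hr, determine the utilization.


ρ = λ/μ = 58.53/97.56 = 0.5999

Final: 0.5999


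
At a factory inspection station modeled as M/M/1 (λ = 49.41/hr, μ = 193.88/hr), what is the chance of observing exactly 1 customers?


ρ = 49.41/193.88 = 0.2548
P_n = (1−ρ)·ρ^n = (1 − 0.2548)·0.2548^1 = 0.7452·0.254848 = 0.189901

Final: 0.189901


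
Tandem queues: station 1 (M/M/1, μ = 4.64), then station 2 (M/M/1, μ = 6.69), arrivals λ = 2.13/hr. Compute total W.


Each node sees arrival rate λ = 2.13/hr (tandem ⇒ throughput preserved).
W₁ = 1/(μ₁−λ) = 1/(4.64−2.13) = 0.39841 hr
W₂ = 1/(μ₂−λ) = 1/(6.69−2.13) = 0.21930 hr
W_total = W₁ + W₂ = 0.39841 + 0.21930 = 0.61770 hr

Final: 0.61770 hr


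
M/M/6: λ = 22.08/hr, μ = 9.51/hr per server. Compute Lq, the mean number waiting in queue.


a = λ/μ = 2.3218; ρ = a/6 = 0.3870
P₀ = 0.097743
Lq = P₀·a^c·ρ / (c!·(1−ρ)²) = 0.097743·156.64312·0.3870/(720·0.37582)
= 0.02190

Final: 0.02190


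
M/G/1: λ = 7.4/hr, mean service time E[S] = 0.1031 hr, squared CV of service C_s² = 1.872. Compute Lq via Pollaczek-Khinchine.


ρ = λ·E[S] = 7.4·0.1031 = 0.7629
Lq = ρ²(1+C_s²)/(2(1−ρ)) = 0.5821·(1+1.872)/(2·0.2371)
= 0.5821·2.8720/0.4741 = 3.52596

Final: 3.52596


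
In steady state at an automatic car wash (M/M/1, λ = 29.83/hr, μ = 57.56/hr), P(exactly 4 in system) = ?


ρ = 29.83/57.56 = 0.5182
P_n = (1−ρ)·ρ^n = (1 − 0.5182)·0.5182^4 = 0.4818·0.072132 = 0.034750

Final: 0.034750


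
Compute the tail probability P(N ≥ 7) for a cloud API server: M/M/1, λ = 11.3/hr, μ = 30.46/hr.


ρ = 11.3/30.46 = 0.3710
P(N ≥ n) = ρ^n = 0.3710^7 = 0.0009670

Final: 0.0009670


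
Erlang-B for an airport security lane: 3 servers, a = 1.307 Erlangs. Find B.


B(c,a) = (a^c/c!) / Σ_{k=0}^{c} a^k/k!
a^3/3! = 0.372114
Σ terms (k=0..3): 1.00000 + 1.30700 + 0.85412 + 0.37211 = 3.533238
B = 0.372114/3.533238 = 0.105318

Final: 0.105318


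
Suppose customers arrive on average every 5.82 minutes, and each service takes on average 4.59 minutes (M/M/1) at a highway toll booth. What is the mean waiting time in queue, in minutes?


λ = 60/5.82 = 10.3093 /hr
μ = 60/4.59 = 13.0719 /hr
ρ = λ/μ = 10.3093/13.0719 = 0.7887
Wq = ρ/(μ−λ) = 0.7887/(13.0719−10.3093) = 0.28548 hr
In minutes: 0.28548·60 = 17.129 min

Final: 17.129 min


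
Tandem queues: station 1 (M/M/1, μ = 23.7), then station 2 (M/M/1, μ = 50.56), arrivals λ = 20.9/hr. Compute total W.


Each node sees arrival rate λ = 20.9/hr (tandem ⇒ throughput preserved).
W₁ = 1/(μ₁−λ) = 1/(23.7−20.9) = 0.35714 hr
W₂ = 1/(μ₂−λ) = 1/(50.56−20.9) = 0.03372 hr
W_total = W₁ + W₂ = 0.35714 + 0.03372 = 0.39086 hr

Final: 0.39086 hr


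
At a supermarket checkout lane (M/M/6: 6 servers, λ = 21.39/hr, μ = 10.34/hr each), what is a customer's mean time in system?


a = 2.0687; ρ = 0.3448; P₀ = 0.126125
Lq = P₀·a^c·ρ/(c!(1−ρ)²) = 0.01102
Wq = Lq/λ = 0.01102/21.39 = 0.0005154 hr
W = Wq + 1/μ = 0.0005154 + 0.09671 = 0.09723 hr

Final: 0.09723 hr


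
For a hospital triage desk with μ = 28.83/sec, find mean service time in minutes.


Mean service time = 1/μ = 1/28.83 second = 0.03469 second
In minutes: 0.03469 × 0.0166667 = 0.0005781 min

Final: 0.0005781 min


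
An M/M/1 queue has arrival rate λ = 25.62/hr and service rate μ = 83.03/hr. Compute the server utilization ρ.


ρ = λ/μ = 25.62/83.03 = 0.3086

Final: 0.3086


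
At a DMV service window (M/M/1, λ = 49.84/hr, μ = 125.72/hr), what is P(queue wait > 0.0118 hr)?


ρ = 49.84/125.72 = 0.3964
P(Wq > t) = ρ·e^{−(μ−λ)t} = 0.3964·e^{−0.8954}
= 0.3964·0.408451 = 0.161925

Final: 0.161925


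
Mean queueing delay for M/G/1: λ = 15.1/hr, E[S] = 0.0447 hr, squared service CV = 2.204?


ρ = λ·E[S] = 15.1·0.0447 = 0.6750
E[S²] = E[S]²(1+C_s²) = 0.0447²·(1+2.204) = 0.006402
Wq = λ·E[S²]/(2(1−ρ)) = 15.1·0.006402/(2·0.3250) = 0.14871 hr

Final: 0.14871 hr


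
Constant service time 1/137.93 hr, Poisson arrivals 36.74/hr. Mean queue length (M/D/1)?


ρ = 36.74/137.93 = 0.2664
M/D/1: Lq = ρ²/(2(1−ρ)) = 0.07095/(2·0.7336) = 0.04836

Final: 0.04836


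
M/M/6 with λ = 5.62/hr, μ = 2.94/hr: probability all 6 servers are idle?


a = λ/μ = 5.62/2.94 = 1.9116; ρ = a/c = 0.3186
Σ_{k=0}^{5} a^k/k! (terms k=0..5) = 1.00000 + 1.91156 + 1.82704 + 1.16417 + 0.55635 + 0.21270 = 6.67182
Tail: a^6/(6!(1−ρ)) = 48.79035/(720·0.6814) = 0.09945
P₀ = 1/(6.67182 + 0.09945) = 1/6.77126 = 0.147683

Final: 0.147683


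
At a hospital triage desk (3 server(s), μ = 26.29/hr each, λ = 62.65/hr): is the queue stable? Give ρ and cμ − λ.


Total capacity cμ = 3·26.29 = 78.87/hr
ρ = λ/(cμ) = 62.65/78.87 = 0.7943
Stable ⇔ ρ < 1: YES
Spare capacity = cμ − λ = 78.87 − 62.65 = 16.22/hr

Final: ρ = 0.7943; stable; margin = 16.22/hr


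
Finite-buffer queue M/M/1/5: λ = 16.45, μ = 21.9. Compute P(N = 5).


ρ = λ/μ = 16.45/21.9 = 0.7511
P_K = (1−ρ)ρ^K/(1−ρ^(K+1)) = (0.2489·0.239116)/(1 − 0.179610)
= 0.059506/0.820390 = 0.072534

Final: 0.072534


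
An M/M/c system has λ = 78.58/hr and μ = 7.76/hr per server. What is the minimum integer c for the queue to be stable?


Stability requires cμ > λ ⇔ c > λ/μ.
λ/μ = 78.58/7.76 = 10.1263
Minimum integer c = ⌊10.1263⌋ + 1 = 11
Check: 11·7.76 = 85.36 > 78.58, while 10·7.76 = 77.60 ≤ 78.58

Final: 11 servers


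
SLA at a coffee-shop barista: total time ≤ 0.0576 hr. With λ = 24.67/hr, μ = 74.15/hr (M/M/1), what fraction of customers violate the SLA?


W ~ Exponential(μ−λ) for M/M/1.
μ − λ = 74.15 − 24.67 = 49.4800
P(W > t) = e^{−(μ−λ)t} = e^{−2.8500} = 0.057842

Final: 0.057842


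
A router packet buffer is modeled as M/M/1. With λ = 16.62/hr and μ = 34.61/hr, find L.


ρ = λ/μ = 16.62/34.61 = 0.4802
L = ρ/(1−ρ) = 0.4802/(1 − 0.4802) = 0.4802/0.5198 = 0.9238

Final: 0.9238


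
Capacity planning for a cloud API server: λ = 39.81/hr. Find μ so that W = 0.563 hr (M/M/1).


W = 1/(μ−λ) ⇒ μ − λ = 1/W = 1/0.563 = 1.7762
μ = λ + 1/W = 39.81 + 1.7762 = 41.5862 per hr

Final: 41.5862 /hr


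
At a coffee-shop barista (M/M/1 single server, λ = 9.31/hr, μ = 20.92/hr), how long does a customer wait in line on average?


ρ = 9.31/20.92 = 0.4450
Wq = ρ/(μ−λ) = 0.4450/(20.92 − 9.31) = 0.4450/11.61 = 0.03833 hr

Final: 0.03833 hr


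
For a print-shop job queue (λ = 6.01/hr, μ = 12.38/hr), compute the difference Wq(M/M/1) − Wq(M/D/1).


ρ = 6.01/12.38 = 0.4855
Wq(M/M/1) = ρ/(μ−λ) = 0.4855/6.37 = 0.07621 hr
Wq(M/D/1) = ρ/(2(μ−λ)) = 0.03811 hr
Savings = 0.07621 − 0.03811 = 0.03811 hr

Final: 0.03811 hr


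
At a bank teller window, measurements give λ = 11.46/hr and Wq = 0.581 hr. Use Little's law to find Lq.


Lq = λWq = 11.46·0.581 = 6.6583

Final: 6.6583


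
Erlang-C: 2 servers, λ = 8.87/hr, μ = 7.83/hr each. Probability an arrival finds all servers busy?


a = λ/μ = 1.1328; ρ = a/2 = 0.5664
P₀ = 0.276804 (from M/M/c formula)
C(c,a) = [a^c/(c!(1−ρ))]·P₀ = [1.28329/(2·0.4336)]·0.276804
= 1.47984·0.276804 = 0.409626

Final: 0.409626


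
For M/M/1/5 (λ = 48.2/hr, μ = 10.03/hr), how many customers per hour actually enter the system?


ρ = 4.8056; P_K = (1−ρ)ρ^5/(1−ρ^6) = 0.791973
λ_eff = λ(1 − P_K) = 48.2·(1 − 0.791973) = 48.2·0.208027 = 10.0269 /hr

Final: 10.0269 /hr


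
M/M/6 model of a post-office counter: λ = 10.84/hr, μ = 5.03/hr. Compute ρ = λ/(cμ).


ρ = λ/(cμ) = 10.84/(6·5.03) = 10.84/30.18 = 0.3592

Final: 0.3592


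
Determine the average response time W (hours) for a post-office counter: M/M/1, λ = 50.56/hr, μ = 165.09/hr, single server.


W = 1/(μ−λ) = 1/(165.09 − 50.56) = 1/114.53 = 0.008731 hr

Final: 0.008731 hr


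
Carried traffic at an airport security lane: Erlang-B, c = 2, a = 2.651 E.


B(2,2.651) = 0.490433 (Erlang-B)
Carried load = a(1 − B) = 2.651·(1 − 0.490433) = 2.651·0.509567 = 1.3509 E

Final: 1.3509 Erlangs


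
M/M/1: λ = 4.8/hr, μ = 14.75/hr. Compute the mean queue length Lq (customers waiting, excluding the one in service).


ρ = 4.8/14.75 = 0.3254
Lq = ρ²/(1−ρ) = 0.1059/0.6746 = 0.1570

Final: 0.1570


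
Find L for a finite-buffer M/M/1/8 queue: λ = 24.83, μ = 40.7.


ρ = 24.83/40.7 = 0.6101
L = ρ[1 − (K+1)ρ^K + Kρ^(K+1)] / [(1−ρ)(1−ρ^(K+1))]
Numerator: 0.6101·(1 − 9·0.019189 + 8·0.011707) = 0.561848
Denominator: (0.3899)·(0.988293) = 0.385361
L = 0.561848/0.385361 = 1.4580

Final: 1.4580


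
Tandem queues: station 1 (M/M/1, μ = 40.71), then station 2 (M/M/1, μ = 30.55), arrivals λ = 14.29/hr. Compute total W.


Each node sees arrival rate λ = 14.29/hr (tandem ⇒ throughput preserved).
W₁ = 1/(μ₁−λ) = 1/(40.71−14.29) = 0.03785 hr
W₂ = 1/(μ₂−λ) = 1/(30.55−14.29) = 0.06150 hr
W_total = W₁ + W₂ = 0.03785 + 0.06150 = 0.09935 hr

Final: 0.09935 hr


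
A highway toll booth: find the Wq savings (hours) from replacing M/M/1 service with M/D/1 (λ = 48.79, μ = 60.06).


ρ = 48.79/60.06 = 0.8124
Wq(M/M/1) = ρ/(μ−λ) = 0.8124/11.27 = 0.07208 hr
Wq(M/D/1) = ρ/(2(μ−λ)) = 0.03604 hr
Savings = 0.07208 − 0.03604 = 0.03604 hr

Final: 0.03604 hr


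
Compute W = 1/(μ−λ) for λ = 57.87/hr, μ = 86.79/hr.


W = 1/(μ−λ) = 1/(86.79 − 57.87) = 1/28.92 = 0.03458 hr

Final: 0.03458 hr


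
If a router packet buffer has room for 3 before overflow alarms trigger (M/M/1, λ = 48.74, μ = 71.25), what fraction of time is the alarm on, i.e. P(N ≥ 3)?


ρ = 48.74/71.25 = 0.6841
P(N ≥ n) = ρ^n = 0.6841^3 = 0.320112

Final: 0.320112


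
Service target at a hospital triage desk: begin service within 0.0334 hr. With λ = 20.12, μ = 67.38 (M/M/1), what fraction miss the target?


ρ = 20.12/67.38 = 0.2986
P(Wq > t) = ρ·e^{−(μ−λ)t} = 0.2986·e^{−1.5785}
= 0.2986·0.206288 = 0.061598

Final: 0.061598


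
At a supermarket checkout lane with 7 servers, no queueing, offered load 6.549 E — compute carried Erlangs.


B(7,6.549) = 0.220496 (Erlang-B)
Carried load = a(1 − B) = 6.549·(1 − 0.220496) = 6.549·0.779504 = 5.1050 E

Final: 5.1050 Erlangs


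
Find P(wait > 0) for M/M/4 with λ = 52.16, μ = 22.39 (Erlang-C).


a = λ/μ = 2.3296; ρ = a/4 = 0.5824
P₀ = 0.090179 (from M/M/c formula)
C(c,a) = [a^c/(c!(1−ρ))]·P₀ = [29.45330/(24·0.4176)]·0.090179
= 2.93877·0.090179 = 0.265014

Final: 0.265014
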